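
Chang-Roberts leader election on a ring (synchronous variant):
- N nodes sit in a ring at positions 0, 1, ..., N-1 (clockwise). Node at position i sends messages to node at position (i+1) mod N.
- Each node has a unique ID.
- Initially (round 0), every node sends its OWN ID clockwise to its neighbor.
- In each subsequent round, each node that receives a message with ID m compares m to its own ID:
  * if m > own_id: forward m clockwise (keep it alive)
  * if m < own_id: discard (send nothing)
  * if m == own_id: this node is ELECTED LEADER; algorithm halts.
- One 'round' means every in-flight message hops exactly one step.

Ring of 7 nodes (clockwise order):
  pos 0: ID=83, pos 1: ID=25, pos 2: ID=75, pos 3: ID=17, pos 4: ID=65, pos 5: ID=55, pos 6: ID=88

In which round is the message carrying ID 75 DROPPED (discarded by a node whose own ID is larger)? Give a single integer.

Answer: 4

Derivation:
Round 1: pos1(id25) recv 83: fwd; pos2(id75) recv 25: drop; pos3(id17) recv 75: fwd; pos4(id65) recv 17: drop; pos5(id55) recv 65: fwd; pos6(id88) recv 55: drop; pos0(id83) recv 88: fwd
Round 2: pos2(id75) recv 83: fwd; pos4(id65) recv 75: fwd; pos6(id88) recv 65: drop; pos1(id25) recv 88: fwd
Round 3: pos3(id17) recv 83: fwd; pos5(id55) recv 75: fwd; pos2(id75) recv 88: fwd
Round 4: pos4(id65) recv 83: fwd; pos6(id88) recv 75: drop; pos3(id17) recv 88: fwd
Round 5: pos5(id55) recv 83: fwd; pos4(id65) recv 88: fwd
Round 6: pos6(id88) recv 83: drop; pos5(id55) recv 88: fwd
Round 7: pos6(id88) recv 88: ELECTED
Message ID 75 originates at pos 2; dropped at pos 6 in round 4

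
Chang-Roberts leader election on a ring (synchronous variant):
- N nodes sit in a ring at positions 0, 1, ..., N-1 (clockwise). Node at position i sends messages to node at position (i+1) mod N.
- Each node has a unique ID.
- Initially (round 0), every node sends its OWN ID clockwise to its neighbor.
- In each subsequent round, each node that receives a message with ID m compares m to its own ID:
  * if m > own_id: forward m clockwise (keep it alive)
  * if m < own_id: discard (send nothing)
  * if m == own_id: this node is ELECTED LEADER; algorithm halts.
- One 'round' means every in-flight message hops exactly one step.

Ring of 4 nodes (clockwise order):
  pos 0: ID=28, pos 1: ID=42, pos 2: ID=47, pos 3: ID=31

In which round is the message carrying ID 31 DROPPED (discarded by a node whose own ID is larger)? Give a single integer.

Round 1: pos1(id42) recv 28: drop; pos2(id47) recv 42: drop; pos3(id31) recv 47: fwd; pos0(id28) recv 31: fwd
Round 2: pos0(id28) recv 47: fwd; pos1(id42) recv 31: drop
Round 3: pos1(id42) recv 47: fwd
Round 4: pos2(id47) recv 47: ELECTED
Message ID 31 originates at pos 3; dropped at pos 1 in round 2

Answer: 2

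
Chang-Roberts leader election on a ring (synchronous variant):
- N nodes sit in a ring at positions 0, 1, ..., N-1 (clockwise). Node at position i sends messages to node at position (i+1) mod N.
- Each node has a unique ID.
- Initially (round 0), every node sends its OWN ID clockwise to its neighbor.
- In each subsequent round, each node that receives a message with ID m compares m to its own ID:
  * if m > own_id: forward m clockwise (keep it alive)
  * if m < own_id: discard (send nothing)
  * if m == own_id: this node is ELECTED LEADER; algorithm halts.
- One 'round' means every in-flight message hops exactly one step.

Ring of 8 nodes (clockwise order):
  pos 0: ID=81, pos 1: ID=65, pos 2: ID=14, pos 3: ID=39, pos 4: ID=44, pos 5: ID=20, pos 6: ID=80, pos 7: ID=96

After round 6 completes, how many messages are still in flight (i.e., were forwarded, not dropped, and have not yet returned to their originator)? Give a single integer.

Round 1: pos1(id65) recv 81: fwd; pos2(id14) recv 65: fwd; pos3(id39) recv 14: drop; pos4(id44) recv 39: drop; pos5(id20) recv 44: fwd; pos6(id80) recv 20: drop; pos7(id96) recv 80: drop; pos0(id81) recv 96: fwd
Round 2: pos2(id14) recv 81: fwd; pos3(id39) recv 65: fwd; pos6(id80) recv 44: drop; pos1(id65) recv 96: fwd
Round 3: pos3(id39) recv 81: fwd; pos4(id44) recv 65: fwd; pos2(id14) recv 96: fwd
Round 4: pos4(id44) recv 81: fwd; pos5(id20) recv 65: fwd; pos3(id39) recv 96: fwd
Round 5: pos5(id20) recv 81: fwd; pos6(id80) recv 65: drop; pos4(id44) recv 96: fwd
Round 6: pos6(id80) recv 81: fwd; pos5(id20) recv 96: fwd
After round 6: 2 messages still in flight

Answer: 2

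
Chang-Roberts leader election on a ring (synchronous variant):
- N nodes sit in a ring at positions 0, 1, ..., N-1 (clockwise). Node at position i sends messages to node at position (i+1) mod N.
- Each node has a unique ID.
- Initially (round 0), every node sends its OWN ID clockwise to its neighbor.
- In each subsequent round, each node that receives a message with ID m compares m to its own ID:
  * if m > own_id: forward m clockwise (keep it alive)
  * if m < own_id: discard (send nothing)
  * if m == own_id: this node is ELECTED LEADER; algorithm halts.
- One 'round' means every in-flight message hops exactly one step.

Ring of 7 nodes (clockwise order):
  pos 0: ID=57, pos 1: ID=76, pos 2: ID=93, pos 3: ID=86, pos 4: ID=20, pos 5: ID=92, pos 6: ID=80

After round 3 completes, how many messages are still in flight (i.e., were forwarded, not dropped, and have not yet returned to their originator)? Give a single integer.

Answer: 2

Derivation:
Round 1: pos1(id76) recv 57: drop; pos2(id93) recv 76: drop; pos3(id86) recv 93: fwd; pos4(id20) recv 86: fwd; pos5(id92) recv 20: drop; pos6(id80) recv 92: fwd; pos0(id57) recv 80: fwd
Round 2: pos4(id20) recv 93: fwd; pos5(id92) recv 86: drop; pos0(id57) recv 92: fwd; pos1(id76) recv 80: fwd
Round 3: pos5(id92) recv 93: fwd; pos1(id76) recv 92: fwd; pos2(id93) recv 80: drop
After round 3: 2 messages still in flight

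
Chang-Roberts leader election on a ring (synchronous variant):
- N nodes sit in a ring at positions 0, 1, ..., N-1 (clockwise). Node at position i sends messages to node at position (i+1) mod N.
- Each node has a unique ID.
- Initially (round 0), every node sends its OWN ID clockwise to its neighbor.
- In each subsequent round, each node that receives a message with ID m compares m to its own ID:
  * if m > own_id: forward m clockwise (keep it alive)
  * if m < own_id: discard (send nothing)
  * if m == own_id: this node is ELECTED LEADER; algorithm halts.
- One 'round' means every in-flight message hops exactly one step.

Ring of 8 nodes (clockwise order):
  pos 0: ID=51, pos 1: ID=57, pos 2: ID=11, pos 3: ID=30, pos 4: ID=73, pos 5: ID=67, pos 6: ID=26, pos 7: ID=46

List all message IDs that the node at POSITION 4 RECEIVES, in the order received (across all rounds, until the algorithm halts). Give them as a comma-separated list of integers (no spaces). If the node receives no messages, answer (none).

Round 1: pos1(id57) recv 51: drop; pos2(id11) recv 57: fwd; pos3(id30) recv 11: drop; pos4(id73) recv 30: drop; pos5(id67) recv 73: fwd; pos6(id26) recv 67: fwd; pos7(id46) recv 26: drop; pos0(id51) recv 46: drop
Round 2: pos3(id30) recv 57: fwd; pos6(id26) recv 73: fwd; pos7(id46) recv 67: fwd
Round 3: pos4(id73) recv 57: drop; pos7(id46) recv 73: fwd; pos0(id51) recv 67: fwd
Round 4: pos0(id51) recv 73: fwd; pos1(id57) recv 67: fwd
Round 5: pos1(id57) recv 73: fwd; pos2(id11) recv 67: fwd
Round 6: pos2(id11) recv 73: fwd; pos3(id30) recv 67: fwd
Round 7: pos3(id30) recv 73: fwd; pos4(id73) recv 67: drop
Round 8: pos4(id73) recv 73: ELECTED

Answer: 30,57,67,73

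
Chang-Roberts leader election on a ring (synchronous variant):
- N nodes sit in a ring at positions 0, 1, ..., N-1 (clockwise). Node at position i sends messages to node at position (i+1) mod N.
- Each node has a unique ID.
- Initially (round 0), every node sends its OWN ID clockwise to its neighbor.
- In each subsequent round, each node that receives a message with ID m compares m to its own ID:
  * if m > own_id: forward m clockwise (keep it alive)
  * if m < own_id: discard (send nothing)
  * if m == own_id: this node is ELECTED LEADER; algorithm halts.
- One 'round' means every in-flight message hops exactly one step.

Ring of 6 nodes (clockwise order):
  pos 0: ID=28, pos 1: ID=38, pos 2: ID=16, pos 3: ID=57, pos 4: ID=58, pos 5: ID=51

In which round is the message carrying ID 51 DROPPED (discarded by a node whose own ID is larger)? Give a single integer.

Answer: 4

Derivation:
Round 1: pos1(id38) recv 28: drop; pos2(id16) recv 38: fwd; pos3(id57) recv 16: drop; pos4(id58) recv 57: drop; pos5(id51) recv 58: fwd; pos0(id28) recv 51: fwd
Round 2: pos3(id57) recv 38: drop; pos0(id28) recv 58: fwd; pos1(id38) recv 51: fwd
Round 3: pos1(id38) recv 58: fwd; pos2(id16) recv 51: fwd
Round 4: pos2(id16) recv 58: fwd; pos3(id57) recv 51: drop
Round 5: pos3(id57) recv 58: fwd
Round 6: pos4(id58) recv 58: ELECTED
Message ID 51 originates at pos 5; dropped at pos 3 in round 4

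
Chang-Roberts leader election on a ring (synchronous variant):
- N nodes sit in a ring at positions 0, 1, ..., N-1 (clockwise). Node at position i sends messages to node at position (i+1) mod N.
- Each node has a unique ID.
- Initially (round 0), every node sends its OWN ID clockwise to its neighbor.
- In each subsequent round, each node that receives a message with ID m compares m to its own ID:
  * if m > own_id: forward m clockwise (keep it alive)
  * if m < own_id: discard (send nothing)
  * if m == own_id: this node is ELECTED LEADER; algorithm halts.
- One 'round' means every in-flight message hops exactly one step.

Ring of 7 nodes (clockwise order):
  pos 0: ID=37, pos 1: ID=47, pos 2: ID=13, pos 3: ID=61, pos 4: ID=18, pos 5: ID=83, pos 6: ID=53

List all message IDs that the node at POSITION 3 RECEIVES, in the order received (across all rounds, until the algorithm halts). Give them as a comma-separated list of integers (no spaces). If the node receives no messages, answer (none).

Answer: 13,47,53,83

Derivation:
Round 1: pos1(id47) recv 37: drop; pos2(id13) recv 47: fwd; pos3(id61) recv 13: drop; pos4(id18) recv 61: fwd; pos5(id83) recv 18: drop; pos6(id53) recv 83: fwd; pos0(id37) recv 53: fwd
Round 2: pos3(id61) recv 47: drop; pos5(id83) recv 61: drop; pos0(id37) recv 83: fwd; pos1(id47) recv 53: fwd
Round 3: pos1(id47) recv 83: fwd; pos2(id13) recv 53: fwd
Round 4: pos2(id13) recv 83: fwd; pos3(id61) recv 53: drop
Round 5: pos3(id61) recv 83: fwd
Round 6: pos4(id18) recv 83: fwd
Round 7: pos5(id83) recv 83: ELECTED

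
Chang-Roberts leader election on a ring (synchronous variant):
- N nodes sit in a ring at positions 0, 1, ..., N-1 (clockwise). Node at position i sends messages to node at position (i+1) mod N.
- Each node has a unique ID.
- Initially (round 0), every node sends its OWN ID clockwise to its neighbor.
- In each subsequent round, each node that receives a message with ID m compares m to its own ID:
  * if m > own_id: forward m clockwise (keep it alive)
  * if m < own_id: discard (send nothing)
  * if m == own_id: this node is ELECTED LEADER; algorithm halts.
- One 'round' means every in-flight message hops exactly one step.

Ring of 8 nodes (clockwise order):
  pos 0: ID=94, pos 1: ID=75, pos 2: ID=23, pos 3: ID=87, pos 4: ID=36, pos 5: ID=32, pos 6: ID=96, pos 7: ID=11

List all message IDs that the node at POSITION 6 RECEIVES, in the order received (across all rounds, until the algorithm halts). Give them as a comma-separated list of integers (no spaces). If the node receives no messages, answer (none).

Round 1: pos1(id75) recv 94: fwd; pos2(id23) recv 75: fwd; pos3(id87) recv 23: drop; pos4(id36) recv 87: fwd; pos5(id32) recv 36: fwd; pos6(id96) recv 32: drop; pos7(id11) recv 96: fwd; pos0(id94) recv 11: drop
Round 2: pos2(id23) recv 94: fwd; pos3(id87) recv 75: drop; pos5(id32) recv 87: fwd; pos6(id96) recv 36: drop; pos0(id94) recv 96: fwd
Round 3: pos3(id87) recv 94: fwd; pos6(id96) recv 87: drop; pos1(id75) recv 96: fwd
Round 4: pos4(id36) recv 94: fwd; pos2(id23) recv 96: fwd
Round 5: pos5(id32) recv 94: fwd; pos3(id87) recv 96: fwd
Round 6: pos6(id96) recv 94: drop; pos4(id36) recv 96: fwd
Round 7: pos5(id32) recv 96: fwd
Round 8: pos6(id96) recv 96: ELECTED

Answer: 32,36,87,94,96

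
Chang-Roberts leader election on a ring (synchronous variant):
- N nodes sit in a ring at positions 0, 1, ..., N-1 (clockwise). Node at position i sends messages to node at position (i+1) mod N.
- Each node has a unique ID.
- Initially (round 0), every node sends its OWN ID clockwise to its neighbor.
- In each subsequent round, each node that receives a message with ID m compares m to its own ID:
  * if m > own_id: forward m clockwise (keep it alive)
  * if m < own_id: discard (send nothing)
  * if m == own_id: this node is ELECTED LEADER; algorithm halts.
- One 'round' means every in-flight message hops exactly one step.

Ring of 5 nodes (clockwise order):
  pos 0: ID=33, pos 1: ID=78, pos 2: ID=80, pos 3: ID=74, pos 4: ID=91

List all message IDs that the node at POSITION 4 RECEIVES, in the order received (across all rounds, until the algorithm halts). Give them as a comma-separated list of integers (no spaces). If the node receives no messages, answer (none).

Round 1: pos1(id78) recv 33: drop; pos2(id80) recv 78: drop; pos3(id74) recv 80: fwd; pos4(id91) recv 74: drop; pos0(id33) recv 91: fwd
Round 2: pos4(id91) recv 80: drop; pos1(id78) recv 91: fwd
Round 3: pos2(id80) recv 91: fwd
Round 4: pos3(id74) recv 91: fwd
Round 5: pos4(id91) recv 91: ELECTED

Answer: 74,80,91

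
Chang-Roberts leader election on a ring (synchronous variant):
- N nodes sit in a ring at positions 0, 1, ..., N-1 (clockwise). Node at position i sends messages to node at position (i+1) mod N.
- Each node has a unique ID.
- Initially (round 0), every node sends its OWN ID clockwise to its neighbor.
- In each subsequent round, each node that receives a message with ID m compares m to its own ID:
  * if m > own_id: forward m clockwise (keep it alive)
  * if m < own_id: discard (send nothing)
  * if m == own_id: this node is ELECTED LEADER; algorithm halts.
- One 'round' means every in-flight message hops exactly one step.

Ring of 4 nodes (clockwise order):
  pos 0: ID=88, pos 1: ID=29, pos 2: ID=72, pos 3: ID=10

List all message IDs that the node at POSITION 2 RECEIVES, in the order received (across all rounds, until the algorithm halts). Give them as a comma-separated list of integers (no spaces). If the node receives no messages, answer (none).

Answer: 29,88

Derivation:
Round 1: pos1(id29) recv 88: fwd; pos2(id72) recv 29: drop; pos3(id10) recv 72: fwd; pos0(id88) recv 10: drop
Round 2: pos2(id72) recv 88: fwd; pos0(id88) recv 72: drop
Round 3: pos3(id10) recv 88: fwd
Round 4: pos0(id88) recv 88: ELECTED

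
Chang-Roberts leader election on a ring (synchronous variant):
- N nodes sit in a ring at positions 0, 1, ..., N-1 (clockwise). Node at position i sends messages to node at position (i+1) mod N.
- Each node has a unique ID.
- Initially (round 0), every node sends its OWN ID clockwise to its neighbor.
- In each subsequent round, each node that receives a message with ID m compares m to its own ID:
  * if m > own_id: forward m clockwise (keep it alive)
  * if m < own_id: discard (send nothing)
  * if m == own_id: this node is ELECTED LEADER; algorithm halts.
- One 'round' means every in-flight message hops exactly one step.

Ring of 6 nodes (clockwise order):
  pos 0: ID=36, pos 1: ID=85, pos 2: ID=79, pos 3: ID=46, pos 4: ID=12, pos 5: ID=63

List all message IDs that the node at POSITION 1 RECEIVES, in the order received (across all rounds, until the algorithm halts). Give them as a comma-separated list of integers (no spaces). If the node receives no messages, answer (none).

Answer: 36,63,79,85

Derivation:
Round 1: pos1(id85) recv 36: drop; pos2(id79) recv 85: fwd; pos3(id46) recv 79: fwd; pos4(id12) recv 46: fwd; pos5(id63) recv 12: drop; pos0(id36) recv 63: fwd
Round 2: pos3(id46) recv 85: fwd; pos4(id12) recv 79: fwd; pos5(id63) recv 46: drop; pos1(id85) recv 63: drop
Round 3: pos4(id12) recv 85: fwd; pos5(id63) recv 79: fwd
Round 4: pos5(id63) recv 85: fwd; pos0(id36) recv 79: fwd
Round 5: pos0(id36) recv 85: fwd; pos1(id85) recv 79: drop
Round 6: pos1(id85) recv 85: ELECTED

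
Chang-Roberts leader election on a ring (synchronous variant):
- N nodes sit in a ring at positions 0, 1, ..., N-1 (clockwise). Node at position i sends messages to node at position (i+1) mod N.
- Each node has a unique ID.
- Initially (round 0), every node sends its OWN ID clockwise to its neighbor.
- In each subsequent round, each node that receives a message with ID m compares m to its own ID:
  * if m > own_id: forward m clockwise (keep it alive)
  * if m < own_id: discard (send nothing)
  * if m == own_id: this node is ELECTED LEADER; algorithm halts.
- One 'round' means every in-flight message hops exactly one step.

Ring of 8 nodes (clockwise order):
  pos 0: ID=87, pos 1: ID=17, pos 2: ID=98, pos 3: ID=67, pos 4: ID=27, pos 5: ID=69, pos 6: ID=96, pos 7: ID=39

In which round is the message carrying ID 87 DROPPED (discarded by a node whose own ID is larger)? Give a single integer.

Answer: 2

Derivation:
Round 1: pos1(id17) recv 87: fwd; pos2(id98) recv 17: drop; pos3(id67) recv 98: fwd; pos4(id27) recv 67: fwd; pos5(id69) recv 27: drop; pos6(id96) recv 69: drop; pos7(id39) recv 96: fwd; pos0(id87) recv 39: drop
Round 2: pos2(id98) recv 87: drop; pos4(id27) recv 98: fwd; pos5(id69) recv 67: drop; pos0(id87) recv 96: fwd
Round 3: pos5(id69) recv 98: fwd; pos1(id17) recv 96: fwd
Round 4: pos6(id96) recv 98: fwd; pos2(id98) recv 96: drop
Round 5: pos7(id39) recv 98: fwd
Round 6: pos0(id87) recv 98: fwd
Round 7: pos1(id17) recv 98: fwd
Round 8: pos2(id98) recv 98: ELECTED
Message ID 87 originates at pos 0; dropped at pos 2 in round 2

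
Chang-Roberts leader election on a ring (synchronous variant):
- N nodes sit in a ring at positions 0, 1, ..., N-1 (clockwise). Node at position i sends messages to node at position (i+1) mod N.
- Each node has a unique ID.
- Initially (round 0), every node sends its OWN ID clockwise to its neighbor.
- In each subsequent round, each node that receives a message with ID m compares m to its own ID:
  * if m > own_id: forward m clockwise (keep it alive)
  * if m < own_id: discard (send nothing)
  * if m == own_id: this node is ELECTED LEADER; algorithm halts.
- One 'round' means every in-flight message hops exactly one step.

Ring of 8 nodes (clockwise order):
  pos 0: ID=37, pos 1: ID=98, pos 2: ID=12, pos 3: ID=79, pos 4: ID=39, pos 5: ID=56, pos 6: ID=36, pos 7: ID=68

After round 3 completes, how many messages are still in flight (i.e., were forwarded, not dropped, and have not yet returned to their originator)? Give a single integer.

Answer: 2

Derivation:
Round 1: pos1(id98) recv 37: drop; pos2(id12) recv 98: fwd; pos3(id79) recv 12: drop; pos4(id39) recv 79: fwd; pos5(id56) recv 39: drop; pos6(id36) recv 56: fwd; pos7(id68) recv 36: drop; pos0(id37) recv 68: fwd
Round 2: pos3(id79) recv 98: fwd; pos5(id56) recv 79: fwd; pos7(id68) recv 56: drop; pos1(id98) recv 68: drop
Round 3: pos4(id39) recv 98: fwd; pos6(id36) recv 79: fwd
After round 3: 2 messages still in flight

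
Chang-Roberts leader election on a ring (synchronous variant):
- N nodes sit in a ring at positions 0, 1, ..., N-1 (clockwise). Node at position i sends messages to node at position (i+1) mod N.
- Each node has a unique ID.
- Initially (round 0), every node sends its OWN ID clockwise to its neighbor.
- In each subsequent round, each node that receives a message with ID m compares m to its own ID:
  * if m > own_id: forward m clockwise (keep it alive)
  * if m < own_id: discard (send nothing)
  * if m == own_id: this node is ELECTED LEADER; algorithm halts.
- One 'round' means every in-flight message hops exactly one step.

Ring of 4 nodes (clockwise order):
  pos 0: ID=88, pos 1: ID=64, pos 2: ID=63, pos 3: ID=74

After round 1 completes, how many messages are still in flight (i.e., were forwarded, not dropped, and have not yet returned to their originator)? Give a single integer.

Answer: 2

Derivation:
Round 1: pos1(id64) recv 88: fwd; pos2(id63) recv 64: fwd; pos3(id74) recv 63: drop; pos0(id88) recv 74: drop
After round 1: 2 messages still in flight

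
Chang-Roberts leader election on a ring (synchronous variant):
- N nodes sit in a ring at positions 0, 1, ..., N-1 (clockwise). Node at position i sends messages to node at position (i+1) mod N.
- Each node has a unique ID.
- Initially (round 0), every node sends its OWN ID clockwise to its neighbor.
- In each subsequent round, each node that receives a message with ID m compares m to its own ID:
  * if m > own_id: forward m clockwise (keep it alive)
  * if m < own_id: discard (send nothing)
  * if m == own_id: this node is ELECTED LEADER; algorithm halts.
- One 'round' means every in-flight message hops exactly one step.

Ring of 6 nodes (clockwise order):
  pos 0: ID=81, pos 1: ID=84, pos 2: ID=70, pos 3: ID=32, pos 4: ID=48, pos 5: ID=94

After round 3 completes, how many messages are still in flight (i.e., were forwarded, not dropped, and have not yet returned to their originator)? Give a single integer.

Round 1: pos1(id84) recv 81: drop; pos2(id70) recv 84: fwd; pos3(id32) recv 70: fwd; pos4(id48) recv 32: drop; pos5(id94) recv 48: drop; pos0(id81) recv 94: fwd
Round 2: pos3(id32) recv 84: fwd; pos4(id48) recv 70: fwd; pos1(id84) recv 94: fwd
Round 3: pos4(id48) recv 84: fwd; pos5(id94) recv 70: drop; pos2(id70) recv 94: fwd
After round 3: 2 messages still in flight

Answer: 2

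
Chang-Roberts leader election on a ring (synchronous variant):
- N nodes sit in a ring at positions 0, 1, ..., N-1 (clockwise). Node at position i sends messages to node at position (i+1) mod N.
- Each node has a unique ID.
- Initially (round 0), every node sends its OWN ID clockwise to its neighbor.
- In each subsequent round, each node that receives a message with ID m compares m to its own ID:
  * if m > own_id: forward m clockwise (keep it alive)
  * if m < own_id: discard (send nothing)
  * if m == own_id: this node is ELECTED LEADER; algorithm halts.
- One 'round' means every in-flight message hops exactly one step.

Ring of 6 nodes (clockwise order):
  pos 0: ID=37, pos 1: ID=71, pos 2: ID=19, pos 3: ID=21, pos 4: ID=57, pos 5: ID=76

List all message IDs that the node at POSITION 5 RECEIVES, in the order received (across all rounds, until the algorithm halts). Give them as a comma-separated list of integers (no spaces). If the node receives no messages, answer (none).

Round 1: pos1(id71) recv 37: drop; pos2(id19) recv 71: fwd; pos3(id21) recv 19: drop; pos4(id57) recv 21: drop; pos5(id76) recv 57: drop; pos0(id37) recv 76: fwd
Round 2: pos3(id21) recv 71: fwd; pos1(id71) recv 76: fwd
Round 3: pos4(id57) recv 71: fwd; pos2(id19) recv 76: fwd
Round 4: pos5(id76) recv 71: drop; pos3(id21) recv 76: fwd
Round 5: pos4(id57) recv 76: fwd
Round 6: pos5(id76) recv 76: ELECTED

Answer: 57,71,76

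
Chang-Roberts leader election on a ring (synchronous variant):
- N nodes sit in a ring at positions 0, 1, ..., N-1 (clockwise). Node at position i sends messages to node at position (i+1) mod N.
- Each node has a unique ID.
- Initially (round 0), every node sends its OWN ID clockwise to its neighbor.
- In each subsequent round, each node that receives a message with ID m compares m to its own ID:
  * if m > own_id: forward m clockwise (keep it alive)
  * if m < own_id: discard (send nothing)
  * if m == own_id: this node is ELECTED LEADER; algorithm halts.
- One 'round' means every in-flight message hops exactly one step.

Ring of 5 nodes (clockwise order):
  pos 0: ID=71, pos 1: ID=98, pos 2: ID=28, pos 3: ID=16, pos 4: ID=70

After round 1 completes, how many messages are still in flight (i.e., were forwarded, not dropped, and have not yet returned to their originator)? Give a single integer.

Answer: 2

Derivation:
Round 1: pos1(id98) recv 71: drop; pos2(id28) recv 98: fwd; pos3(id16) recv 28: fwd; pos4(id70) recv 16: drop; pos0(id71) recv 70: drop
After round 1: 2 messages still in flight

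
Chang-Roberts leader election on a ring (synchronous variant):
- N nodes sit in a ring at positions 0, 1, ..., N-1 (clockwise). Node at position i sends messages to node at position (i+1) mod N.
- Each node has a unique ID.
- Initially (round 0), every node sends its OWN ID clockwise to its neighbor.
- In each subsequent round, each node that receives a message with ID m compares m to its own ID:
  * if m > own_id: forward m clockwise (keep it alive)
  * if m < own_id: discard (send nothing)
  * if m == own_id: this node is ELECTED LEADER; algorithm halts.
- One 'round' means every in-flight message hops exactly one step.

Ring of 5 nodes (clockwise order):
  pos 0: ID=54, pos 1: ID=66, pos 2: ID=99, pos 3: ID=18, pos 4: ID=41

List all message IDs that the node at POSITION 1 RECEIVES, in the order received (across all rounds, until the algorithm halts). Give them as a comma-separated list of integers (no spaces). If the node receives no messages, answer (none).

Round 1: pos1(id66) recv 54: drop; pos2(id99) recv 66: drop; pos3(id18) recv 99: fwd; pos4(id41) recv 18: drop; pos0(id54) recv 41: drop
Round 2: pos4(id41) recv 99: fwd
Round 3: pos0(id54) recv 99: fwd
Round 4: pos1(id66) recv 99: fwd
Round 5: pos2(id99) recv 99: ELECTED

Answer: 54,99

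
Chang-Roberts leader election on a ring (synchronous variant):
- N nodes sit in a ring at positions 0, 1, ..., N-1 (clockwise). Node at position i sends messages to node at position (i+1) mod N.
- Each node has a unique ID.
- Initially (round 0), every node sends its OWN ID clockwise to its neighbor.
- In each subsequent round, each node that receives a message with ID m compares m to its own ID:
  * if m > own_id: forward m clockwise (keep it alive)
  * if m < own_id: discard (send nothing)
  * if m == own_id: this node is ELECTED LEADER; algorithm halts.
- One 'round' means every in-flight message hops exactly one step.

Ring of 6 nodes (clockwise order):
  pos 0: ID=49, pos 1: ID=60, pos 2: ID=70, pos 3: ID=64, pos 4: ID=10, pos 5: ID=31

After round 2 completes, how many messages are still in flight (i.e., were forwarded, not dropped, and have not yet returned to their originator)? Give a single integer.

Round 1: pos1(id60) recv 49: drop; pos2(id70) recv 60: drop; pos3(id64) recv 70: fwd; pos4(id10) recv 64: fwd; pos5(id31) recv 10: drop; pos0(id49) recv 31: drop
Round 2: pos4(id10) recv 70: fwd; pos5(id31) recv 64: fwd
After round 2: 2 messages still in flight

Answer: 2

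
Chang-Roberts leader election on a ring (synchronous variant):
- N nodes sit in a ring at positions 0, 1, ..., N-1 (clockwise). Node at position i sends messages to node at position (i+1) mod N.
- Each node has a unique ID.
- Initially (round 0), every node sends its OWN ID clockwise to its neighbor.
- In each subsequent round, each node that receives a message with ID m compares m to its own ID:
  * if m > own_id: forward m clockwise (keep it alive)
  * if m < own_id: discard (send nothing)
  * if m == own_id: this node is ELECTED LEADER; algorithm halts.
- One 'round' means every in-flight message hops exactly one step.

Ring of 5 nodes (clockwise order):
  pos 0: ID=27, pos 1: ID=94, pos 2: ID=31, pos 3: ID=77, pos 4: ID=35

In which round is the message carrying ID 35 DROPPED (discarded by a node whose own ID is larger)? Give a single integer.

Round 1: pos1(id94) recv 27: drop; pos2(id31) recv 94: fwd; pos3(id77) recv 31: drop; pos4(id35) recv 77: fwd; pos0(id27) recv 35: fwd
Round 2: pos3(id77) recv 94: fwd; pos0(id27) recv 77: fwd; pos1(id94) recv 35: drop
Round 3: pos4(id35) recv 94: fwd; pos1(id94) recv 77: drop
Round 4: pos0(id27) recv 94: fwd
Round 5: pos1(id94) recv 94: ELECTED
Message ID 35 originates at pos 4; dropped at pos 1 in round 2

Answer: 2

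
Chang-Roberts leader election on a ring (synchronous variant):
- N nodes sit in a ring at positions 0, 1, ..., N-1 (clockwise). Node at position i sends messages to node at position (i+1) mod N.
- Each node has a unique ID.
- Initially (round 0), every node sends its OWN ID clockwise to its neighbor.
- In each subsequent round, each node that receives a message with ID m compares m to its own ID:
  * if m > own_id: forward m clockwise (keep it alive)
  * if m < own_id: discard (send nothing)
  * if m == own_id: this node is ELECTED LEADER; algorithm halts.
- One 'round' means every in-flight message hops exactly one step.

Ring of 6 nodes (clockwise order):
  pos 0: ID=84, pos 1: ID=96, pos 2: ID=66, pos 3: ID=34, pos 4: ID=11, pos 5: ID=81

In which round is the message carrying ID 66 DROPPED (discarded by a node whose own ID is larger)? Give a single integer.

Answer: 3

Derivation:
Round 1: pos1(id96) recv 84: drop; pos2(id66) recv 96: fwd; pos3(id34) recv 66: fwd; pos4(id11) recv 34: fwd; pos5(id81) recv 11: drop; pos0(id84) recv 81: drop
Round 2: pos3(id34) recv 96: fwd; pos4(id11) recv 66: fwd; pos5(id81) recv 34: drop
Round 3: pos4(id11) recv 96: fwd; pos5(id81) recv 66: drop
Round 4: pos5(id81) recv 96: fwd
Round 5: pos0(id84) recv 96: fwd
Round 6: pos1(id96) recv 96: ELECTED
Message ID 66 originates at pos 2; dropped at pos 5 in round 3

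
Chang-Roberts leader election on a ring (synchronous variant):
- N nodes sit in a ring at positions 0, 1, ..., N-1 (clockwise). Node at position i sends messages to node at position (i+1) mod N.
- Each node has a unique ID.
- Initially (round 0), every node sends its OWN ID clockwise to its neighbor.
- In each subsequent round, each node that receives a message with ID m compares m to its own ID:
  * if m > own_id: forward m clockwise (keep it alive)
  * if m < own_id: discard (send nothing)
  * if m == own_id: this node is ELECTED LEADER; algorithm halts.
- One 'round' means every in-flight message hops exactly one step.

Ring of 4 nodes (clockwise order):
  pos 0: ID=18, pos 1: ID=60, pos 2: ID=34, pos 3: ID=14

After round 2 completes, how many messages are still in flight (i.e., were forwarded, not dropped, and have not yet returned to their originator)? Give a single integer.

Answer: 2

Derivation:
Round 1: pos1(id60) recv 18: drop; pos2(id34) recv 60: fwd; pos3(id14) recv 34: fwd; pos0(id18) recv 14: drop
Round 2: pos3(id14) recv 60: fwd; pos0(id18) recv 34: fwd
After round 2: 2 messages still in flight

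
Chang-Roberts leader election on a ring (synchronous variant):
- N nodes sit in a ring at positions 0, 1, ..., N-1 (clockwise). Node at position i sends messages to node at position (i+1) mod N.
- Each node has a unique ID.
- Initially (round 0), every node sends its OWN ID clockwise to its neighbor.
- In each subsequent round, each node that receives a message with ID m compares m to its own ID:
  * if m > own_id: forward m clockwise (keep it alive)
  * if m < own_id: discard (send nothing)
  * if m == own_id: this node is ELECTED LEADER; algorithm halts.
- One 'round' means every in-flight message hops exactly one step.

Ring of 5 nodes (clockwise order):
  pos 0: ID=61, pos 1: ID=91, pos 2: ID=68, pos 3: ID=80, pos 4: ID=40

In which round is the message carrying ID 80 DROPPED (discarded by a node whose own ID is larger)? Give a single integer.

Answer: 3

Derivation:
Round 1: pos1(id91) recv 61: drop; pos2(id68) recv 91: fwd; pos3(id80) recv 68: drop; pos4(id40) recv 80: fwd; pos0(id61) recv 40: drop
Round 2: pos3(id80) recv 91: fwd; pos0(id61) recv 80: fwd
Round 3: pos4(id40) recv 91: fwd; pos1(id91) recv 80: drop
Round 4: pos0(id61) recv 91: fwd
Round 5: pos1(id91) recv 91: ELECTED
Message ID 80 originates at pos 3; dropped at pos 1 in round 3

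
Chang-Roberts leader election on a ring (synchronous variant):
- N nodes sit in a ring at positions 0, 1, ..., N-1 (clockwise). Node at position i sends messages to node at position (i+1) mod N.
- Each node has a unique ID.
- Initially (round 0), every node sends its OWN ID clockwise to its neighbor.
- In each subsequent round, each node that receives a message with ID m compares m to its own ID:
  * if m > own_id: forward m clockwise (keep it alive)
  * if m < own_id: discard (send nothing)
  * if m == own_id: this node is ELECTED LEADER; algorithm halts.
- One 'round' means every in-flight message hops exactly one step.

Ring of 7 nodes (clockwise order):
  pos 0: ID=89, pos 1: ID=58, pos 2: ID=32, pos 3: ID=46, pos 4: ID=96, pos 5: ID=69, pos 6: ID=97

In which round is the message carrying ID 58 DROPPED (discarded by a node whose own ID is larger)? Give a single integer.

Answer: 3

Derivation:
Round 1: pos1(id58) recv 89: fwd; pos2(id32) recv 58: fwd; pos3(id46) recv 32: drop; pos4(id96) recv 46: drop; pos5(id69) recv 96: fwd; pos6(id97) recv 69: drop; pos0(id89) recv 97: fwd
Round 2: pos2(id32) recv 89: fwd; pos3(id46) recv 58: fwd; pos6(id97) recv 96: drop; pos1(id58) recv 97: fwd
Round 3: pos3(id46) recv 89: fwd; pos4(id96) recv 58: drop; pos2(id32) recv 97: fwd
Round 4: pos4(id96) recv 89: drop; pos3(id46) recv 97: fwd
Round 5: pos4(id96) recv 97: fwd
Round 6: pos5(id69) recv 97: fwd
Round 7: pos6(id97) recv 97: ELECTED
Message ID 58 originates at pos 1; dropped at pos 4 in round 3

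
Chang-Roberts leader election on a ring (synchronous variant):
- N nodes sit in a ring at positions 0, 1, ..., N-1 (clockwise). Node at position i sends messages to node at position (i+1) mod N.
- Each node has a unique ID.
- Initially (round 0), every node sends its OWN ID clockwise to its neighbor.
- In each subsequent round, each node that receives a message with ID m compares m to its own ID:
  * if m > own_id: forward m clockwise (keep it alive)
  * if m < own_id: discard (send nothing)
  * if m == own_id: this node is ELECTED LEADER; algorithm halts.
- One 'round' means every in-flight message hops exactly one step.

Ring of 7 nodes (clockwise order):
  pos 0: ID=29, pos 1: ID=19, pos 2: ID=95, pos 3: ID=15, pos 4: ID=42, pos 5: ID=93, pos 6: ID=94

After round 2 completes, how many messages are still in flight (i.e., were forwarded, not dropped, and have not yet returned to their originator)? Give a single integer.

Round 1: pos1(id19) recv 29: fwd; pos2(id95) recv 19: drop; pos3(id15) recv 95: fwd; pos4(id42) recv 15: drop; pos5(id93) recv 42: drop; pos6(id94) recv 93: drop; pos0(id29) recv 94: fwd
Round 2: pos2(id95) recv 29: drop; pos4(id42) recv 95: fwd; pos1(id19) recv 94: fwd
After round 2: 2 messages still in flight

Answer: 2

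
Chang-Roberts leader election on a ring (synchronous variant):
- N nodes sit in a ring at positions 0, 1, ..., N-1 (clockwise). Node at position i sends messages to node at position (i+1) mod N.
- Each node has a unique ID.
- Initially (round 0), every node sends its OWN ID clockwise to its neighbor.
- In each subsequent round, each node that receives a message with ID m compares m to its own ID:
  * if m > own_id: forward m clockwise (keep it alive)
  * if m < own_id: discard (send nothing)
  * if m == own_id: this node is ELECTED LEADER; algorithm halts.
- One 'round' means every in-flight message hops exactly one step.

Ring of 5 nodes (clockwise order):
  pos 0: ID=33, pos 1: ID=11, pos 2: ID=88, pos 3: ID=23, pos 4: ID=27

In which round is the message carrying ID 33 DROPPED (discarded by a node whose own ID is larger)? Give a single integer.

Answer: 2

Derivation:
Round 1: pos1(id11) recv 33: fwd; pos2(id88) recv 11: drop; pos3(id23) recv 88: fwd; pos4(id27) recv 23: drop; pos0(id33) recv 27: drop
Round 2: pos2(id88) recv 33: drop; pos4(id27) recv 88: fwd
Round 3: pos0(id33) recv 88: fwd
Round 4: pos1(id11) recv 88: fwd
Round 5: pos2(id88) recv 88: ELECTED
Message ID 33 originates at pos 0; dropped at pos 2 in round 2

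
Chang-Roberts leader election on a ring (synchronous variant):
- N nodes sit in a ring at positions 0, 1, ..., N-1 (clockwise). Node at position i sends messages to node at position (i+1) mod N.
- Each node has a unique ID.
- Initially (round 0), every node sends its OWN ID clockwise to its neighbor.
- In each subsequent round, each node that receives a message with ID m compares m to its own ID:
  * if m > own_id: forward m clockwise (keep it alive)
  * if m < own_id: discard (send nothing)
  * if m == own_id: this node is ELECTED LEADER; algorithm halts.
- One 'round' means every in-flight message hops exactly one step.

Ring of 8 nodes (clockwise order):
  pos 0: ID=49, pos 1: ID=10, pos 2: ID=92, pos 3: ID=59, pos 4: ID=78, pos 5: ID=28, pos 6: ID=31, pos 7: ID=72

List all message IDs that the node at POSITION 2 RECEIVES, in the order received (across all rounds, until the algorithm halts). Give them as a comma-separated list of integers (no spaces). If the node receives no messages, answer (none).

Answer: 10,49,72,78,92

Derivation:
Round 1: pos1(id10) recv 49: fwd; pos2(id92) recv 10: drop; pos3(id59) recv 92: fwd; pos4(id78) recv 59: drop; pos5(id28) recv 78: fwd; pos6(id31) recv 28: drop; pos7(id72) recv 31: drop; pos0(id49) recv 72: fwd
Round 2: pos2(id92) recv 49: drop; pos4(id78) recv 92: fwd; pos6(id31) recv 78: fwd; pos1(id10) recv 72: fwd
Round 3: pos5(id28) recv 92: fwd; pos7(id72) recv 78: fwd; pos2(id92) recv 72: drop
Round 4: pos6(id31) recv 92: fwd; pos0(id49) recv 78: fwd
Round 5: pos7(id72) recv 92: fwd; pos1(id10) recv 78: fwd
Round 6: pos0(id49) recv 92: fwd; pos2(id92) recv 78: drop
Round 7: pos1(id10) recv 92: fwd
Round 8: pos2(id92) recv 92: ELECTED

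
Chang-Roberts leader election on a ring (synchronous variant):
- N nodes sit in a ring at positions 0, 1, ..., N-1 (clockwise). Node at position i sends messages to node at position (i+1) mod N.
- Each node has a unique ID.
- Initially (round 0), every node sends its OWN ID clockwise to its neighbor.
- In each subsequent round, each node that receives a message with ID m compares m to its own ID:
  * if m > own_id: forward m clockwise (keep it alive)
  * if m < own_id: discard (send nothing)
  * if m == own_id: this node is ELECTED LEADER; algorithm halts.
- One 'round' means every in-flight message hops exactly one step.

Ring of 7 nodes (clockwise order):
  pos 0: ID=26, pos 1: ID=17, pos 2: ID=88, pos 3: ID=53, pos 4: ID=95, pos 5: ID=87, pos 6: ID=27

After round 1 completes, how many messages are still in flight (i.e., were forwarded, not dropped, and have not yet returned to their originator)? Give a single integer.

Round 1: pos1(id17) recv 26: fwd; pos2(id88) recv 17: drop; pos3(id53) recv 88: fwd; pos4(id95) recv 53: drop; pos5(id87) recv 95: fwd; pos6(id27) recv 87: fwd; pos0(id26) recv 27: fwd
After round 1: 5 messages still in flight

Answer: 5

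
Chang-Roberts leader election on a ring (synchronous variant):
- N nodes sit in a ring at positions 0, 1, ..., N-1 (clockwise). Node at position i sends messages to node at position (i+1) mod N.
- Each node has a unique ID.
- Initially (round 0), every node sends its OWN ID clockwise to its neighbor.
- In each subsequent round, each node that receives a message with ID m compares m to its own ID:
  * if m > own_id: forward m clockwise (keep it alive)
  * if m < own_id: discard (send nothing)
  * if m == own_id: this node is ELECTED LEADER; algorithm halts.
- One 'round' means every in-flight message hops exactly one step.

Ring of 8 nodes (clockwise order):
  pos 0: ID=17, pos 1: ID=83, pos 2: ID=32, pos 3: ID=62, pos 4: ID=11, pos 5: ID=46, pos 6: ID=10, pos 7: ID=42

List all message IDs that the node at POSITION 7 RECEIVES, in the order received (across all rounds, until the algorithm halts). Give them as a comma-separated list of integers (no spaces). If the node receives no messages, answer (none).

Answer: 10,46,62,83

Derivation:
Round 1: pos1(id83) recv 17: drop; pos2(id32) recv 83: fwd; pos3(id62) recv 32: drop; pos4(id11) recv 62: fwd; pos5(id46) recv 11: drop; pos6(id10) recv 46: fwd; pos7(id42) recv 10: drop; pos0(id17) recv 42: fwd
Round 2: pos3(id62) recv 83: fwd; pos5(id46) recv 62: fwd; pos7(id42) recv 46: fwd; pos1(id83) recv 42: drop
Round 3: pos4(id11) recv 83: fwd; pos6(id10) recv 62: fwd; pos0(id17) recv 46: fwd
Round 4: pos5(id46) recv 83: fwd; pos7(id42) recv 62: fwd; pos1(id83) recv 46: drop
Round 5: pos6(id10) recv 83: fwd; pos0(id17) recv 62: fwd
Round 6: pos7(id42) recv 83: fwd; pos1(id83) recv 62: drop
Round 7: pos0(id17) recv 83: fwd
Round 8: pos1(id83) recv 83: ELECTED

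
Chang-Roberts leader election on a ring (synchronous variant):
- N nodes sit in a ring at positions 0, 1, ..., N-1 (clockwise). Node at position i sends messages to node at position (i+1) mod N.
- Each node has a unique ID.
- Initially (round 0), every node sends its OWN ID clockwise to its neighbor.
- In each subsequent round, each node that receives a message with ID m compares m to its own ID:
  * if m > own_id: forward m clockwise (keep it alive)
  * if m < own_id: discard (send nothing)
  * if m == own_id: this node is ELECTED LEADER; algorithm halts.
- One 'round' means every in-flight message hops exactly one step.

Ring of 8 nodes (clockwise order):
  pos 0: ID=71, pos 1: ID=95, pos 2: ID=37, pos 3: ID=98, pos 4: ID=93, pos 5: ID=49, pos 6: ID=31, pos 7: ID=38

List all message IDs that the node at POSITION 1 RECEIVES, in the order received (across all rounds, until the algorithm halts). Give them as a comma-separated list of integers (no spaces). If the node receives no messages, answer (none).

Round 1: pos1(id95) recv 71: drop; pos2(id37) recv 95: fwd; pos3(id98) recv 37: drop; pos4(id93) recv 98: fwd; pos5(id49) recv 93: fwd; pos6(id31) recv 49: fwd; pos7(id38) recv 31: drop; pos0(id71) recv 38: drop
Round 2: pos3(id98) recv 95: drop; pos5(id49) recv 98: fwd; pos6(id31) recv 93: fwd; pos7(id38) recv 49: fwd
Round 3: pos6(id31) recv 98: fwd; pos7(id38) recv 93: fwd; pos0(id71) recv 49: drop
Round 4: pos7(id38) recv 98: fwd; pos0(id71) recv 93: fwd
Round 5: pos0(id71) recv 98: fwd; pos1(id95) recv 93: drop
Round 6: pos1(id95) recv 98: fwd
Round 7: pos2(id37) recv 98: fwd
Round 8: pos3(id98) recv 98: ELECTED

Answer: 71,93,98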